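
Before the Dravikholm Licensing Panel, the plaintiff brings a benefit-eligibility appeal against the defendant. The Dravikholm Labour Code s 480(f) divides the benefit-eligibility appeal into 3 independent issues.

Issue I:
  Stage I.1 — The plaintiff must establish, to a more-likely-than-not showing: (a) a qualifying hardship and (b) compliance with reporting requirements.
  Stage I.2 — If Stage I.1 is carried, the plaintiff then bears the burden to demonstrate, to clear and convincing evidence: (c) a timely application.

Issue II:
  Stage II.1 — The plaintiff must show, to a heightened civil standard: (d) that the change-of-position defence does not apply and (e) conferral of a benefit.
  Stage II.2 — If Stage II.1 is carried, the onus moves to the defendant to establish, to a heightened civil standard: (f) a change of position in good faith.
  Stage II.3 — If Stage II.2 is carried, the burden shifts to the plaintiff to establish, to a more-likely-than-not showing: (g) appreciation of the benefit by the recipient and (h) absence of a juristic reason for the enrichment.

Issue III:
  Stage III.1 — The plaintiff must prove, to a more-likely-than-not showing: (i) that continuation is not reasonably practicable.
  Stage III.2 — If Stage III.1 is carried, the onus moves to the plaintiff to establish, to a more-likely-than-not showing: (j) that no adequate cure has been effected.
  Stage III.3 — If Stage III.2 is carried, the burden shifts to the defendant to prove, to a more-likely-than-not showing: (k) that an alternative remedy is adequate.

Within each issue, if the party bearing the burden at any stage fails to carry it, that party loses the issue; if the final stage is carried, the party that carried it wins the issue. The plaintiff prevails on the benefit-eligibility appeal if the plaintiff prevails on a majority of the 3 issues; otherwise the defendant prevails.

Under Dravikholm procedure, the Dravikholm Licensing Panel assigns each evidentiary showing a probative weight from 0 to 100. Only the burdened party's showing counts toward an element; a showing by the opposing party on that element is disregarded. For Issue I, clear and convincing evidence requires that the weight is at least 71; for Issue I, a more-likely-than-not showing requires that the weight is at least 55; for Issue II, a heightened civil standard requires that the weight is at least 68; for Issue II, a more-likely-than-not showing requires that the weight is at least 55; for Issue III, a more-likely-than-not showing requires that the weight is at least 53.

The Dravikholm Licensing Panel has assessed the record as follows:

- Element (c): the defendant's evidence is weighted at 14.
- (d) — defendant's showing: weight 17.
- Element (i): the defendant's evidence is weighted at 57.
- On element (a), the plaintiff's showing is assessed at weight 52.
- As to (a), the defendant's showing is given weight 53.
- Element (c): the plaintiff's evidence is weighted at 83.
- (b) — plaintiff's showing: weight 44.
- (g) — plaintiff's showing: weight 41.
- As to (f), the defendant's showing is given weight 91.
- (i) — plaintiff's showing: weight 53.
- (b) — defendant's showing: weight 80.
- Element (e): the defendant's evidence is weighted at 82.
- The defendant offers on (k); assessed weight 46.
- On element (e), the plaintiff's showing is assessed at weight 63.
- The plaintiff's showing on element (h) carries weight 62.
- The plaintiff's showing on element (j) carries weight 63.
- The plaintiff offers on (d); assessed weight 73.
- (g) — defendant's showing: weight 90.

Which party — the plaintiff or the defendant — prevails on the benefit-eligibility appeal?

defendant

— Issue I —
At Stage I.1 the plaintiff must meet a more-likely-than-not showing (weight is at least 55): on (a) the weight is 52 (the defendant's 53 is given no effect), < 55, so (a) does not meet the standard; on (b) the weight is 44 (the defendant's 80 is given no effect), < 55, so (b) does not meet the standard.
  Not every element is met, so the plaintiff fails to carry Stage I.1.
The analysis ends at Stage I.1; the defendant prevails on this issue.
— Issue II —
Stage II.1 (plaintiff, a heightened civil standard, weight is at least 68): (d) 73 (defendant's 17 disregarded) ≥ 68 — meets; (e) 63 (defendant's 82 disregarded) < 68 — fails.
  The plaintiff does not carry Stage II.1.
So the defendant prevails on this issue.
— Issue III —
At Stage III.1 the plaintiff must meet a more-likely-than-not showing (weight is at least 53): on (i) the weight is 53 (the defendant's 57 is given no effect), ≥ 53, so (i) meets the standard.
  All elements met. The plaintiff retains the burden for Stage III.2.
At Stage III.2 the plaintiff must meet a more-likely-than-not showing (weight is at least 53): on (j) the weight is 63, which does reach 53, so (j) meets the standard.
  Stage III.2 is satisfied; the onus moves to the defendant.
At Stage III.3 the defendant must meet a more-likely-than-not showing (weight is at least 53): on (k) the weight is 46, < 53, so (k) does not meet the standard.
  Stage III.3 not carried; the defendant fails its burden.
The plaintiff prevails on this issue.
Per-issue: Issue I → defendant; Issue II → defendant; Issue III → plaintiff. The plaintiff must prevail on a majority of issues; overall, the defendant prevails.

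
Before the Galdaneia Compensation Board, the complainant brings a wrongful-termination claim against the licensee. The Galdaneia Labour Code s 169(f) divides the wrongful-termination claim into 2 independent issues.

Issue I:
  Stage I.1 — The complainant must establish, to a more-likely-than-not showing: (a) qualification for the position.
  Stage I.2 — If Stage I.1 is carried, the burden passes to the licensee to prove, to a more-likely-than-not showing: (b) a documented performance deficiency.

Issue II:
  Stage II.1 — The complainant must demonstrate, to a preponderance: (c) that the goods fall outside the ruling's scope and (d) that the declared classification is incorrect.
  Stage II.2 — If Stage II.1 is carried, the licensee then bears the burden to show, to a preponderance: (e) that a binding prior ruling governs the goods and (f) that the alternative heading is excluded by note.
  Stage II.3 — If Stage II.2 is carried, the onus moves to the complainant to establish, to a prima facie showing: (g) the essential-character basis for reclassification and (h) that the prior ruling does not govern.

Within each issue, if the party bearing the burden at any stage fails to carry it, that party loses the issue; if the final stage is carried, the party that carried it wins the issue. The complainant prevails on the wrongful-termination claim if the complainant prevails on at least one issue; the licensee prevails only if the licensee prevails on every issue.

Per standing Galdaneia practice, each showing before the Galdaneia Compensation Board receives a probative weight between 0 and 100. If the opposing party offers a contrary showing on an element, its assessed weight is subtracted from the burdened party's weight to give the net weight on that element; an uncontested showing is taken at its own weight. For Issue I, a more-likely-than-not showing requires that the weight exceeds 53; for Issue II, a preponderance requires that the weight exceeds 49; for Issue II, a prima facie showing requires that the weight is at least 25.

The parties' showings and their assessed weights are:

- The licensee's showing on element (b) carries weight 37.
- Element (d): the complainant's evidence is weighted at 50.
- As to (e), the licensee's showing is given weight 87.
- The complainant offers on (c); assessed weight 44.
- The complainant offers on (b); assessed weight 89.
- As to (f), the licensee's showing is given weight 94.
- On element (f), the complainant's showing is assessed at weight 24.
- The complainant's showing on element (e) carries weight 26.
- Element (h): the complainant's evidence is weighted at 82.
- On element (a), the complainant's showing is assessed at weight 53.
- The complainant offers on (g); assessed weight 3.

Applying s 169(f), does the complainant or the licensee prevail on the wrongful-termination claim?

— Issue I —
At Stage I.1 the complainant must meet a more-likely-than-not showing (weight exceeds 53): on (a) the weight is 53, ≤ 53, so (a) does not meet the standard.
  Stage I.1 not carried; the complainant fails its burden.
The licensee prevails on this issue.
— Issue II —
Stage II.1 (complainant, a preponderance, weight exceeds 49): (c) 44 ≤ 49 — fails; (d) 50 > 49 — meets.
  Stage II.1 not carried; the complainant fails its burden.
The analysis ends at Stage II.1; the licensee prevails on this issue.
Per-issue: Issue I → licensee; Issue II → licensee. The complainant must prevail on at least one issue; overall, the licensee prevails.

licensee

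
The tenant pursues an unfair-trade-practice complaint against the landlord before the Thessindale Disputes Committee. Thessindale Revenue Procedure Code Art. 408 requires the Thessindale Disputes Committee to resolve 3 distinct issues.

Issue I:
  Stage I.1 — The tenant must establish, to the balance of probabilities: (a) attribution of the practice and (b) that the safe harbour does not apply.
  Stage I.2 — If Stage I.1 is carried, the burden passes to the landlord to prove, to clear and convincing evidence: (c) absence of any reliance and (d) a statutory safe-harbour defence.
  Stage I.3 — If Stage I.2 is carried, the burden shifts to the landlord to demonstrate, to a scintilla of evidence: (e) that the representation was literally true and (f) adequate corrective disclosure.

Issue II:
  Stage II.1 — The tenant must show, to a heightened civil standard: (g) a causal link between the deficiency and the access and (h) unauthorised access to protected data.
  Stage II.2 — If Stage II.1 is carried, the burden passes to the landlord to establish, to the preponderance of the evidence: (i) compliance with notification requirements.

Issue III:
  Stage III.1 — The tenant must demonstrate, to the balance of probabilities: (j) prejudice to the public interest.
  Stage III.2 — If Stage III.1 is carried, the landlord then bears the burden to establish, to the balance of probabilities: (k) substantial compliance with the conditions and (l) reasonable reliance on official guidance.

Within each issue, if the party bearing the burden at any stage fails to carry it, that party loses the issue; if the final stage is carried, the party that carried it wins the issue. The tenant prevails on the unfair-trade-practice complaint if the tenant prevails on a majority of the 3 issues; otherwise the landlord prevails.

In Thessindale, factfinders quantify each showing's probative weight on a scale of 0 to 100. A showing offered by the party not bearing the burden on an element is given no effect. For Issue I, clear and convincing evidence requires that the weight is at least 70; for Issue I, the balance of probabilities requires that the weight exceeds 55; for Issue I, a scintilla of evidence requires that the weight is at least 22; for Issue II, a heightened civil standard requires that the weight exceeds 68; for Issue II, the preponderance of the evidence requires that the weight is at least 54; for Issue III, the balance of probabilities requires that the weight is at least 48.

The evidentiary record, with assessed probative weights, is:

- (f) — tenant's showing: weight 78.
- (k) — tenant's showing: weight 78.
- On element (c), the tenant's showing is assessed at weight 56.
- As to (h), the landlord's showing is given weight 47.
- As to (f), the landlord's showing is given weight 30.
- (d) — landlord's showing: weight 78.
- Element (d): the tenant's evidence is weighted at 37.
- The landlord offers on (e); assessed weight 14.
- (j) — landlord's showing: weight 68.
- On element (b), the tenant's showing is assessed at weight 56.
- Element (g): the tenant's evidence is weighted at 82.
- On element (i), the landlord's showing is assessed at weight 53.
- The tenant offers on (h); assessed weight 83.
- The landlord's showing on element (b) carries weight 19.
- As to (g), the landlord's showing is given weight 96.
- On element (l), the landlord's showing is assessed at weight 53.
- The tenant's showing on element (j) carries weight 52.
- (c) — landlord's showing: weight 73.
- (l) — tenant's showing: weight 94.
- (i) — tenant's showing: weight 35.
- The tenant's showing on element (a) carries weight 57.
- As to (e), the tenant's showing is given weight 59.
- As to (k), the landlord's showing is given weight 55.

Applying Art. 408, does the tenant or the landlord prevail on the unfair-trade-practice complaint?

— Issue I —
At Stage I.1 the tenant must meet the balance of probabilities (weight exceeds 55): on (a) the weight is 57, which does exceed 55, so (a) meets the standard; on (b) the weight is 56 (the landlord's 19 is given no effect), > 55, so (b) meets the standard.
  The tenant carries Stage I.1; the landlord now bears the burden.
At Stage I.2 the landlord must meet clear and convincing evidence (weight is at least 70): on (c) the weight is 73 (the tenant's 56 is given no effect), which does reach 70, so (c) meets the standard; on (d) the weight is 78 (the tenant's 37 is given no effect), ≥ 70, so (d) meets the standard.
  Stage I.2 is satisfied; the landlord continues to bear the burden.
At Stage I.3 the landlord must meet a scintilla of evidence (weight is at least 22): on (e) the weight is 14 (the tenant's 59 is given no effect), < 22, so (e) does not meet the standard; on (f) the weight is 30 (the tenant's 78 is given no effect), which does reach 22, so (f) meets the standard.
  The landlord does not carry Stage I.3.
The analysis ends at Stage I.3; the tenant prevails on this issue.
— Issue II —
Stage II.1 (tenant, a heightened civil standard, weight exceeds 68): (g) 82 (landlord's 96 disregarded) > 68 — meets; (h) 83 (landlord's 47 disregarded) > 68 — meets.
  Stage II.1 is satisfied; the onus moves to the landlord.
Stage II.2 (landlord, the preponderance of the evidence, weight is at least 54): (i) 53 (tenant's 35 disregarded) < 54 — fails.
  Stage II.2 not carried; the landlord fails its burden.
The analysis ends at Stage II.2; the tenant prevails on this issue.
— Issue III —
At Stage III.1 the tenant must meet the balance of probabilities (weight is at least 48): on (j) the weight is 52 (the landlord's 68 is given no effect), which does reach 48, so (j) meets the standard.
  Stage III.1 carried; the burden shifts to the landlord.
At Stage III.2 the landlord must meet the balance of probabilities (weight is at least 48): on (k) the weight is 55 (the tenant's 78 is given no effect), ≥ 48, so (k) meets the standard; on (l) the weight is 53 (the tenant's 94 is given no effect), ≥ 48, so (l) meets the standard.
  The landlord carries the last stage.
All stages carried — the landlord prevails on this issue.
Per-issue: Issue I → tenant; Issue II → tenant; Issue III → landlord. The tenant must prevail on a majority of issues; overall, the tenant prevails.

tenant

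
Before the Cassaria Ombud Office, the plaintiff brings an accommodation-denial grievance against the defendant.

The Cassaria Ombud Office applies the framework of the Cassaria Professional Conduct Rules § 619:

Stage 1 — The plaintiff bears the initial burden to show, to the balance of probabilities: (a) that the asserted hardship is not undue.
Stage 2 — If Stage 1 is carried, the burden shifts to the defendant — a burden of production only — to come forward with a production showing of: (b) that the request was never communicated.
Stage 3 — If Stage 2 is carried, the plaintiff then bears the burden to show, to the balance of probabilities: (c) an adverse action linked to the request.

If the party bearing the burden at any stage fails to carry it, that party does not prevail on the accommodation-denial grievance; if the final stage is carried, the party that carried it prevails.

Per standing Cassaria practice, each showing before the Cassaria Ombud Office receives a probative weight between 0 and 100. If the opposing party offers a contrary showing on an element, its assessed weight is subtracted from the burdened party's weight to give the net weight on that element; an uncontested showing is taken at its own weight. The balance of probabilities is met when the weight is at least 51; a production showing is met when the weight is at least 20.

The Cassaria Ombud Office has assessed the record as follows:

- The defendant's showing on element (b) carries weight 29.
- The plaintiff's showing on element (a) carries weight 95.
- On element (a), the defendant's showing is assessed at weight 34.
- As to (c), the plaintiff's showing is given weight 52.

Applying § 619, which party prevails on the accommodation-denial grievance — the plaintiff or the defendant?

Stage 1 (plaintiff, the balance of probabilities, weight is at least 51): (a) net 95−34=61 ≥ 51 — meets.
  Stage 1 is satisfied; the onus moves to the defendant.
Stage 2 (defendant, a production showing, weight is at least 20): (b) 29 ≥ 20 — meets.
  The defendant carries Stage 2; the plaintiff now bears the burden.
Stage 3 (plaintiff, the balance of probabilities, weight is at least 51): (c) 52 ≥ 51 — meets.
  The plaintiff carries the last stage.
All stages carried — the plaintiff prevails.

plaintiff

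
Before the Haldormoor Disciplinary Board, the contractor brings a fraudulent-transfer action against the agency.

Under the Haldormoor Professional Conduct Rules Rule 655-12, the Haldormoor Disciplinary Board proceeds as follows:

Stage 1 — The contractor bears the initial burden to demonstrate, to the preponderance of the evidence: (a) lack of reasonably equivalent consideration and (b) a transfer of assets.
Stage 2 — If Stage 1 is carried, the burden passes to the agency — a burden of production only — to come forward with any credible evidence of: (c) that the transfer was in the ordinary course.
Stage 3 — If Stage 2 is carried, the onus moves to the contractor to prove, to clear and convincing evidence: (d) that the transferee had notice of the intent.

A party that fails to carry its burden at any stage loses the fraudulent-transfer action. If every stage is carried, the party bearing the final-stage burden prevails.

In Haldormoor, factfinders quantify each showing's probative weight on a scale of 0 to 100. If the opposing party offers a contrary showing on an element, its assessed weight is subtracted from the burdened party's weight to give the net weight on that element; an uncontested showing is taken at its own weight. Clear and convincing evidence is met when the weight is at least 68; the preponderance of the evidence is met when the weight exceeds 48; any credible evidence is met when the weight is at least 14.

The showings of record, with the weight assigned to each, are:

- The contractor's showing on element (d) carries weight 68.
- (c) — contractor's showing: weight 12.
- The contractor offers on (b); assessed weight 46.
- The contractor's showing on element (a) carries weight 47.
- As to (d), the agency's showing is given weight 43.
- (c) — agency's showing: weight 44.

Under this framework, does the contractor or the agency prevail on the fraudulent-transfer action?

agency

Stage 1 (contractor, the preponderance of the evidence, weight exceeds 48): (a) 47 ≤ 48 — fails; (b) 46 ≤ 48 — fails.
  Not every element is met, so the contractor fails to carry Stage 1.
So the agency prevails.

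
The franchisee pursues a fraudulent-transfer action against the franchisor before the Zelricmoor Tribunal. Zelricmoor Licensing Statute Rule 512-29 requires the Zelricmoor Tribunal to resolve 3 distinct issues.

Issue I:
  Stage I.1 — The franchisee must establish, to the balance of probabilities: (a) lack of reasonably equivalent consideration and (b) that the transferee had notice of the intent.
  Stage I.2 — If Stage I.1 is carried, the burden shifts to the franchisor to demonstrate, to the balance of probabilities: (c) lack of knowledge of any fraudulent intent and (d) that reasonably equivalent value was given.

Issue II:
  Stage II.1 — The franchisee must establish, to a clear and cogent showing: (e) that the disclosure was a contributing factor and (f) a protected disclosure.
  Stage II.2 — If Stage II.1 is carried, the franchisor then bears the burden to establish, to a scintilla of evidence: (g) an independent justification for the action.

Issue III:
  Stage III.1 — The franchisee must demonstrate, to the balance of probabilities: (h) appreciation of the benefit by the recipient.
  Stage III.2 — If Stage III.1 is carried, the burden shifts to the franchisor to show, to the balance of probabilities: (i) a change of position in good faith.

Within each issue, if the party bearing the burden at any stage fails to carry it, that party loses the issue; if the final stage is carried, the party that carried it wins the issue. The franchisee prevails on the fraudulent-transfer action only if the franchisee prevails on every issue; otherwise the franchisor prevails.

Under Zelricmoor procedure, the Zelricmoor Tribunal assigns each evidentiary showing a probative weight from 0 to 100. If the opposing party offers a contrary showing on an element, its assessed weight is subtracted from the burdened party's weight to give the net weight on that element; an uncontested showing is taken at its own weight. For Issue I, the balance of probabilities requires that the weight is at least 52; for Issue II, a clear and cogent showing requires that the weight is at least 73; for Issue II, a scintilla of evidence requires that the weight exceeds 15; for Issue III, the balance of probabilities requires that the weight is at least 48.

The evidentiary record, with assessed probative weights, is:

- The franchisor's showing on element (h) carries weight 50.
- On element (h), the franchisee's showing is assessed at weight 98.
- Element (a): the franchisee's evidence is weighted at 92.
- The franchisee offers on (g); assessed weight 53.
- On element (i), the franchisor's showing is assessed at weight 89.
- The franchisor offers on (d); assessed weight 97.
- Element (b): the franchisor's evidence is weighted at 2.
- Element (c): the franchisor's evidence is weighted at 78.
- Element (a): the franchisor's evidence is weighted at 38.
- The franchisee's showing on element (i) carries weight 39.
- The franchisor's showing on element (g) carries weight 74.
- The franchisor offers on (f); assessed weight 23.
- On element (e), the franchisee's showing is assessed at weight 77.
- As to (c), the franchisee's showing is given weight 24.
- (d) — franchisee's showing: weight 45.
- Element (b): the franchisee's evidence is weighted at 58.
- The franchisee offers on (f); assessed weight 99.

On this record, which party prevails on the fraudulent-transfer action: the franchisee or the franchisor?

franchisor

— Issue I —
Stage I.1 — burden on franchisee; standard: the balance of probabilities (weight is at least 52).
    (a): 92 − 38 = 54 ≥ 52 [met]
    (b): 58 − 2 = 56 ≥ 52 [met]
  Stage I.1 is satisfied; the onus moves to the franchisor.
Stage I.2 — burden on franchisor; standard: the balance of probabilities (weight is at least 52).
    (c): 78 − 24 = 54 ≥ 52 [met]
    (d): 97 − 45 = 52 ≥ 52 [met]
  All elements met at the final stage.
All stages carried — the franchisor prevails on this issue.
— Issue II —
At Stage II.1 the franchisee must meet a clear and cogent showing (weight is at least 73): on (e) the weight is 77, which does reach 73, so (e) meets the standard; on (f) the weight is 99 less the opposing 23 gives net 76, which does reach 73, so (f) meets the standard.
  The franchisee carries Stage II.1; the franchisor now bears the burden.
At Stage II.2 the franchisor must meet a scintilla of evidence (weight exceeds 15): on (g) the weight is 74 less the opposing 53 gives net 21, which does exceed 15, so (g) meets the standard.
  All elements met at the final stage.
With every stage satisfied, the franchisor prevails on this issue.
— Issue III —
Stage III.1 — burden on franchisee; standard: the balance of probabilities (weight is at least 48).
    (h): 98 − 50 = 48 ≥ 48 [met]
  Stage III.1 carried; the burden shifts to the franchisor.
Stage III.2 — burden on franchisor; standard: the balance of probabilities (weight is at least 48).
    (i): 89 − 39 = 50 ≥ 48 [met]
  All elements met at the final stage.
Every stage carried; the franchisor prevails on this issue.
Per-issue: Issue I → franchisor; Issue II → franchisor; Issue III → franchisor. The franchisee must prevail on every issue; overall, the franchisor prevails.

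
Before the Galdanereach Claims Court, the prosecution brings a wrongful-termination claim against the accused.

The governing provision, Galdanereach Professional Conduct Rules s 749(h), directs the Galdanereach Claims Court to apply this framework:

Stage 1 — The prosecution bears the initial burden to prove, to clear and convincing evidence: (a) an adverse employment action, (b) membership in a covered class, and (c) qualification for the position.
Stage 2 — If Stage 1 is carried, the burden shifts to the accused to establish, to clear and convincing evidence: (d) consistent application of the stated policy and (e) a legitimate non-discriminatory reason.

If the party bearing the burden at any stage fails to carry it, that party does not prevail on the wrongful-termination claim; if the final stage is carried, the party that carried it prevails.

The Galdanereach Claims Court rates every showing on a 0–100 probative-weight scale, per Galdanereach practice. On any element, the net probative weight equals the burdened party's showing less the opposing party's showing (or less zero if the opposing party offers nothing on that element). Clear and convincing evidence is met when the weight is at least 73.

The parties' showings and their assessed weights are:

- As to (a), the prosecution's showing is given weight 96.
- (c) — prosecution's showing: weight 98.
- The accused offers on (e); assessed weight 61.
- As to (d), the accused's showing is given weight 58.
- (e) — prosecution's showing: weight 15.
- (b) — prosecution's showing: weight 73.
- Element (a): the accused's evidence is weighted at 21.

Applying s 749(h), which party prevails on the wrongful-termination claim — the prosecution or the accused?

Stage 1 (prosecution, clear and convincing evidence, weight is at least 73): (a) net 96−21=75 ≥ 73 — meets; (b) 73 ≥ 73 — meets; (c) 98 ≥ 73 — meets.
  All elements met. The burden passes to the accused.
Stage 2 (accused, clear and convincing evidence, weight is at least 73): (d) 58 < 73 — fails; (e) net 61−15=46 < 73 — fails.
  Stage 2 not carried; the accused fails its burden.
The prosecution prevails.

prosecution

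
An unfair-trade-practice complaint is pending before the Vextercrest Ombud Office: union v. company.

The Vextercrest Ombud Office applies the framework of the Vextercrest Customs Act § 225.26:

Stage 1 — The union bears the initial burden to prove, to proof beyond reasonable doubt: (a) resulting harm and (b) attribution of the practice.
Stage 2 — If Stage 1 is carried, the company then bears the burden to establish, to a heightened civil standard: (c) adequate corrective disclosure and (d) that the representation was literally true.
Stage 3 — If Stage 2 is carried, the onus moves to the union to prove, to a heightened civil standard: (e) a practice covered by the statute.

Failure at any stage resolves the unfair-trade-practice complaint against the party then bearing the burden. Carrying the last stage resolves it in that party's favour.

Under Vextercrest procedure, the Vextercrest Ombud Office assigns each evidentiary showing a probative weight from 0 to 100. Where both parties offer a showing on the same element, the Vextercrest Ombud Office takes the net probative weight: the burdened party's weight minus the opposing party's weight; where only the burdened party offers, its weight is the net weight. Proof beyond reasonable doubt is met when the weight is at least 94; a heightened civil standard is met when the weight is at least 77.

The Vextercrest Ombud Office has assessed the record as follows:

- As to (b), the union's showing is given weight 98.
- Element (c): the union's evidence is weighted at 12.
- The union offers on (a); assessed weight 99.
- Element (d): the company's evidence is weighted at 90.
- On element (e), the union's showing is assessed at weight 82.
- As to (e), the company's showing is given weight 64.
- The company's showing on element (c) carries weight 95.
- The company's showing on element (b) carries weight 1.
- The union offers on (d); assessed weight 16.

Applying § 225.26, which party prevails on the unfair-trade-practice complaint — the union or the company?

union

Stage 1 (union, proof beyond reasonable doubt, weight is at least 94): (a) 99 ≥ 94 — meets; (b) net 98−1=97 ≥ 94 — meets.
  The union carries Stage 1; the company now bears the burden.
Stage 2 (company, a heightened civil standard, weight is at least 77): (c) net 95−12=83 ≥ 77 — meets; (d) net 90−16=74 < 77 — fails.
  Stage 2 not carried; the company fails its burden.
The analysis ends at Stage 2; the union prevails.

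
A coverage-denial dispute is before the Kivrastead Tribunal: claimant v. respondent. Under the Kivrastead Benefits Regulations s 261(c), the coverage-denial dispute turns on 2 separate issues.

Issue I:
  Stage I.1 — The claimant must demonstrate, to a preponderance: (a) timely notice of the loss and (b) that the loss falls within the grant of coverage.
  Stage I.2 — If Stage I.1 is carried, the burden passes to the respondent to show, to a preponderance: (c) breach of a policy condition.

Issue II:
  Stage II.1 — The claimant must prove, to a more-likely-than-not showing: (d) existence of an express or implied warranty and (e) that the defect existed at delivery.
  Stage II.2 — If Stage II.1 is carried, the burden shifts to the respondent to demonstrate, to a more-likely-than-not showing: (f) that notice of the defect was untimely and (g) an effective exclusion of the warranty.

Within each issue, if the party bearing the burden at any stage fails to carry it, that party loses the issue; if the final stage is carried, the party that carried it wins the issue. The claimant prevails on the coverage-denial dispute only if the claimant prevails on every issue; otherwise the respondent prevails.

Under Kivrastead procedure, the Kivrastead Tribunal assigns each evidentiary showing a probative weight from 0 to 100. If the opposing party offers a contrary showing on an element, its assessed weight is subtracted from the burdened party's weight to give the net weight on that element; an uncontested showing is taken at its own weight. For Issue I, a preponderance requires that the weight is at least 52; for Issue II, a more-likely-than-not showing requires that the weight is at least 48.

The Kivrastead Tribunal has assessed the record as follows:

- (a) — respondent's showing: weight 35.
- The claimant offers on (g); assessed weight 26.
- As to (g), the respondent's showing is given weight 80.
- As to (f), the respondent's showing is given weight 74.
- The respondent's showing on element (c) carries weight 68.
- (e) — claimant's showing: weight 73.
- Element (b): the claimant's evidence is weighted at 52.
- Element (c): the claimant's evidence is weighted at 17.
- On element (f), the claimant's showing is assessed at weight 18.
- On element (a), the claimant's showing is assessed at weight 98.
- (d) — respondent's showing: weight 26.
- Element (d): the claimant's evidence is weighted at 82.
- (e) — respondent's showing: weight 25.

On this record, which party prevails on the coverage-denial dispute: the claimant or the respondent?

respondent

— Issue I —
Stage I.1 — burden on claimant; standard: a preponderance (weight is at least 52).
    (a): 98 − 35 = 63 ≥ 52 [met]
    (b): 52 ≥ 52 [met]
  The claimant carries Stage I.1; the respondent now bears the burden.
Stage I.2 — burden on respondent; standard: a preponderance (weight is at least 52).
    (c): 68 − 17 = 51 < 52 [not met]
  Not every element is met, so the respondent fails to carry Stage I.2.
The analysis ends at Stage I.2; the claimant prevails on this issue.
— Issue II —
Stage II.1 (claimant, a more-likely-than-not showing, weight is at least 48): (d) net 82−26=56 ≥ 48 — meets; (e) net 73−25=48 ≥ 48 — meets.
  The claimant carries Stage II.1; the respondent now bears the burden.
Stage II.2 (respondent, a more-likely-than-not showing, weight is at least 48): (f) net 74−18=56 ≥ 48 — meets; (g) net 80−26=54 ≥ 48 — meets.
  Stage II.2 carried; the final stage is satisfied.
Every stage carried; the respondent prevails on this issue.
Per-issue: Issue I → claimant; Issue II → respondent. The claimant must prevail on every issue; overall, the respondent prevails.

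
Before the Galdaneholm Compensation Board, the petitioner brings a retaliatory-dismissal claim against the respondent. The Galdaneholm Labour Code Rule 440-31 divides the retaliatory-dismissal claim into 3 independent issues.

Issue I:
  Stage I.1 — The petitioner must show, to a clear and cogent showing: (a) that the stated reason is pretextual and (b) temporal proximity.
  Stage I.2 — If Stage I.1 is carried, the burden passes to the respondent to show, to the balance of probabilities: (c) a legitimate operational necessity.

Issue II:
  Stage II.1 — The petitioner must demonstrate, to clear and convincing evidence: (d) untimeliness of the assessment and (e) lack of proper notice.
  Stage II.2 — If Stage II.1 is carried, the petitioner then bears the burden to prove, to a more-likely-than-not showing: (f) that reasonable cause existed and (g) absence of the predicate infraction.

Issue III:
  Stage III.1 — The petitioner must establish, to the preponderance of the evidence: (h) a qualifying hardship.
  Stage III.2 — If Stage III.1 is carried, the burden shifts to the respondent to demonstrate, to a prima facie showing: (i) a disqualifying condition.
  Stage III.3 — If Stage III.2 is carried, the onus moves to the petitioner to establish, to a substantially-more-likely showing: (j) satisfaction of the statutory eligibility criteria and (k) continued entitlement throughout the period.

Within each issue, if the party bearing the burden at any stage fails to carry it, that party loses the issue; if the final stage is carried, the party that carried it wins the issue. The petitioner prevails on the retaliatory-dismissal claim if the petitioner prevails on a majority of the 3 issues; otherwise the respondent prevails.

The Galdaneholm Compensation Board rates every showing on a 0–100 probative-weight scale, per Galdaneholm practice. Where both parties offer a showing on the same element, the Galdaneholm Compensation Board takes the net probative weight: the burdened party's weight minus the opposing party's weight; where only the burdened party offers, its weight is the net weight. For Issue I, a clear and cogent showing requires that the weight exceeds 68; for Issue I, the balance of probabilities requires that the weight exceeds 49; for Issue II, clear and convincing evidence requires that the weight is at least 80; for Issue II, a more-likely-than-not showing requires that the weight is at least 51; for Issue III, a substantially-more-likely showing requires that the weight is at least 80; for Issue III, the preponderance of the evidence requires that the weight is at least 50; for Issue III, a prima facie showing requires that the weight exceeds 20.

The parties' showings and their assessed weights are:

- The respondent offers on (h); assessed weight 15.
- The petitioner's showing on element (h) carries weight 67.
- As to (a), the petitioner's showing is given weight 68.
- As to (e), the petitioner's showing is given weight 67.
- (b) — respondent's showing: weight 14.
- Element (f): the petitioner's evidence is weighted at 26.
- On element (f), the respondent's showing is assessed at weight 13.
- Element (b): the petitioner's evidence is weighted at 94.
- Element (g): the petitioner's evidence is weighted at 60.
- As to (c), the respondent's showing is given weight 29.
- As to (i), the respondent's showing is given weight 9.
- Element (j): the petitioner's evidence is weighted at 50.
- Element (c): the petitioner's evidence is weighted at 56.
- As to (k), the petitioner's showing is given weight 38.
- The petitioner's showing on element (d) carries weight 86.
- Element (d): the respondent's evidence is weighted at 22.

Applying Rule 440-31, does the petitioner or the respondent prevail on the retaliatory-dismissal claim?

respondent

— Issue I —
Stage I.1 (petitioner, a clear and cogent showing, weight exceeds 68): (a) 68 ≤ 68 — fails; (b) net 94−14=80 > 68 — meets.
  Not every element is met, so the petitioner fails to carry Stage I.1.
So the respondent prevails on this issue.
— Issue II —
At Stage II.1 the petitioner must meet clear and convincing evidence (weight is at least 80): on (d) the weight is 86 less the opposing 22 gives net 64, < 80, so (d) does not meet the standard; on (e) the weight is 67, < 80, so (e) does not meet the standard.
  Stage II.1 not carried; the petitioner fails its burden.
The analysis ends at Stage II.1; the respondent prevails on this issue.
— Issue III —
At Stage III.1 the petitioner must meet the preponderance of the evidence (weight is at least 50): on (h) the weight is 67 less the opposing 15 gives net 52, which does reach 50, so (h) meets the standard.
  All elements met. The burden passes to the respondent.
At Stage III.2 the respondent must meet a prima facie showing (weight exceeds 20): on (i) the weight is 9, which does not exceed 20, so (i) does not meet the standard.
  Stage III.2 not carried; the respondent fails its burden.
The analysis ends at Stage III.2; the petitioner prevails on this issue.
Per-issue: Issue I → respondent; Issue II → respondent; Issue III → petitioner. The petitioner must prevail on a majority of issues; overall, the respondent prevails.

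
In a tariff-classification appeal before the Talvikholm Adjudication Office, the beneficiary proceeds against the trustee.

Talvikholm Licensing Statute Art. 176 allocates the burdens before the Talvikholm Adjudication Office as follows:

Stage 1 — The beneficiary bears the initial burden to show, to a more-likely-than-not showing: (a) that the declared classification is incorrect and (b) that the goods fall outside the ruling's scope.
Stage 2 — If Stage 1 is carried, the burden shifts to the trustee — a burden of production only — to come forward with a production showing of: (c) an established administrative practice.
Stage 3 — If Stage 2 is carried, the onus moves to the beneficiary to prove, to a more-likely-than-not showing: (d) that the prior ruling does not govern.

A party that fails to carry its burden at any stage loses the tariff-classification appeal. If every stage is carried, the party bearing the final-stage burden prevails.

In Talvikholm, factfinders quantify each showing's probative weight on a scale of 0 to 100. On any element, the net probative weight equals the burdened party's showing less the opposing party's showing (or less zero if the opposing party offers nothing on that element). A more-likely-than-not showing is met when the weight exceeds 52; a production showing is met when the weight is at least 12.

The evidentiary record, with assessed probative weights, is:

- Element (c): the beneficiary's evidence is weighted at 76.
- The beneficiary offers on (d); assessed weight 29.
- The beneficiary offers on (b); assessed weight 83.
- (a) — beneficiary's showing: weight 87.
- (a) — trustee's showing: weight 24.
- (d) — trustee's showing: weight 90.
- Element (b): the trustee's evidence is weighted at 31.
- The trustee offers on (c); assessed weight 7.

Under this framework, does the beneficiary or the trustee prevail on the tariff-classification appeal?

At Stage 1 the beneficiary must meet a more-likely-than-not showing (weight exceeds 52): on (a) the weight is 87 less the opposing 24 gives net 63, which does exceed 52, so (a) meets the standard; on (b) the weight is 83 less the opposing 31 gives net 52, which does not exceed 52, so (b) does not meet the standard.
  Stage 1 not carried; the beneficiary fails its burden.
The analysis ends at Stage 1; the trustee prevails.

trustee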